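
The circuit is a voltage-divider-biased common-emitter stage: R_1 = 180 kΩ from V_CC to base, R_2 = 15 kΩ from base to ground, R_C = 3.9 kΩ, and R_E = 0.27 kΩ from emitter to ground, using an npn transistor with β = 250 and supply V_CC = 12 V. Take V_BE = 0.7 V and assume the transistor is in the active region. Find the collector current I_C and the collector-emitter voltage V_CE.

Thevenize the base divider: V_Th = V_CC·R_2/(R_1+R_2) = 12×15/195 = 0.923 V, R_Th = R_1‖R_2 = 13.8 kΩ.
Base-emitter loop: V_Th = I_B·R_Th + V_BE + (β+1)I_B·R_E, so I_B = (0.923 − 0.7) / (13.8 + 251×0.27) = 0.00273 mA.
I_C = β·I_B = 250×0.00273 = 0.683 mA, and I_E = (β+1)I_B = 0.686 mA.
V_CE = V_CC − I_C·R_C − I_E·R_E = 12 − 0.683×3.9 − 0.686×0.27 = 9.15 V.
V_CE = 9.15 V > 0.2 V confirms active-region operation.

I_C ≈ 0.68 mA, V_CE ≈ 9.1 V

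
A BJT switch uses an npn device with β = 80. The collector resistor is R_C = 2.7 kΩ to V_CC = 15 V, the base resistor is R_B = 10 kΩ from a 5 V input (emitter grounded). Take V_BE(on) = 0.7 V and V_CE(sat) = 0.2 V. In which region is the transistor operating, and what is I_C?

saturation; I_C ≈ 5.5 mA

Assume active: I_B = (5 − 0.7)/10 = 0.43 mA, giving I_C = β·I_B = 34.4 mA.
But then V_CE = 15 − 34.4×2.7 = -77.9 V < V_CE(sat) = 0.2 V — impossible in the active region.
So the transistor is saturated. With V_CE = 0.2 V, I_C = (V_CC − 0.2)/R_C = 14.8/2.7 = 5.48 mA.
Check: β·I_B = 34.4 mA > I_C = 5.48 mA, confirming saturation.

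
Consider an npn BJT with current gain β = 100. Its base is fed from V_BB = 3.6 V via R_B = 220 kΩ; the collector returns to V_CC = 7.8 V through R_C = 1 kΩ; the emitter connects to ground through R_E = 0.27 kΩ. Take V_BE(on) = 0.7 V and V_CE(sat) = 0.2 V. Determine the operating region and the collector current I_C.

active; I_C ≈ 1.2 mA

Assume active. Base-emitter loop: I_B = (V_BB − V_BE)/(R_B + (β+1)R_E) = (3.6 − 0.7)/(220 + 101×0.27) = 0.0117 mA.
I_C = β·I_B = 100×0.0117 = 1.17 mA.
V_CE = V_CC − I_C·R_C − I_E·R_E = 7.8 − 1.17×1 − 1.18×0.27 = 6.31 V > V_CE(sat), so the active-region assumption holds.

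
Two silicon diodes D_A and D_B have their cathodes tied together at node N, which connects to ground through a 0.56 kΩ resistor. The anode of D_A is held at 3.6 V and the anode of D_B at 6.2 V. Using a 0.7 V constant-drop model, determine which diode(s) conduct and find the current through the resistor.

Assume both conduct. Then node N would need to be at both 3.6−0.7 = 2.9 V and 6.2−0.7 = 5.5 V, which is impossible.
Assume only D_B conducts: V_N = 6.2 − 0.7 = 5.5 V, so I_R = 5.5/0.56 = 9.82 mA.
Check D_A: its anode-to-cathode voltage is 3.6 − 5.5 = -1.9 V < 0.7 V, so it is off. The assumption is consistent.

Only D_B conducts; I_R ≈ 9.8 mA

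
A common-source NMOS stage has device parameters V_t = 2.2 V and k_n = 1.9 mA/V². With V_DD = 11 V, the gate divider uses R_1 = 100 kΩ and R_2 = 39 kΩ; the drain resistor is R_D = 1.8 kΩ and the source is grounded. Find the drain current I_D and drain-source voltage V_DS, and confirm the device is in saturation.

I_D ≈ 0.75 mA, V_DS ≈ 9.7 V

V_G = V_DD·R_2/(R_1+R_2) = 11×39/139 = 3.09 V. With the source grounded, V_GS = V_G = 3.09 V.
Assume saturation: I_D = (k_n/2)(V_GS − V_t)² = (1.9/2)×(3.09 − 2.2)² = 0.95×0.886² = 0.746 mA.
V_DS = V_DD − I_D·R_D = 11 − 0.746×1.8 = 9.66 V.
Saturation requires V_DS ≥ V_GS − V_t = 0.886 V; 9.66 ≥ 0.886 ✓.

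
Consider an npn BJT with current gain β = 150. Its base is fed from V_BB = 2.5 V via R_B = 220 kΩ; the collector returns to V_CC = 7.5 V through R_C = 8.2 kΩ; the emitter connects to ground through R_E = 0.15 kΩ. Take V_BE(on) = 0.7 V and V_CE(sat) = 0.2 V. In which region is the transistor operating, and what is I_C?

Assume active: I_B = (2.5 − 0.7)/(220 + 151×0.15) = 0.00742 mA, I_C = β·I_B = 1.11 mA.
Then V_CE = 7.5 − 1.11×8.2 − 1.12×0.15 = -1.79 V < 0.2 V — the active assumption fails.
Re-solve with V_CE = 0.2 V. KCL at the emitter: V_E/R_E = (V_BB−0.7−V_E)/R_B + (V_CC−0.2−V_E)/R_C, giving V_E = 0.132 V.
I_C = (V_CC − 0.2 − V_E)/R_C = (7.3 − 0.132)/8.2 = 0.874 mA.
Check: I_B = (1.8 − 0.132)/220 = 0.00758 mA, and β·I_B = 1.14 mA > I_C, confirming saturation.

saturation; I_C ≈ 0.87 mA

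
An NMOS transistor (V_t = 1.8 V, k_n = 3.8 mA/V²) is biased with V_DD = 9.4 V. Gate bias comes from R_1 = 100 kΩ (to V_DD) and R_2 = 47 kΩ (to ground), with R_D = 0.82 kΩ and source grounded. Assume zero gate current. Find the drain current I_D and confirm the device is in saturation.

I_D ≈ 2.8 mA

V_G = V_DD·R_2/(R_1+R_2) = 9.4×47/147 = 3.01 V. With the source grounded, V_GS = V_G = 3.01 V.
Assume saturation: I_D = (k_n/2)(V_GS − V_t)² = (3.8/2)×(3.01 − 1.8)² = 1.9×1.21² = 2.76 mA.
V_DS = V_DD − I_D·R_D = 9.4 − 2.76×0.82 = 7.14 V.
Saturation requires V_DS ≥ V_GS − V_t = 1.21 V; 7.14 ≥ 1.21 ✓.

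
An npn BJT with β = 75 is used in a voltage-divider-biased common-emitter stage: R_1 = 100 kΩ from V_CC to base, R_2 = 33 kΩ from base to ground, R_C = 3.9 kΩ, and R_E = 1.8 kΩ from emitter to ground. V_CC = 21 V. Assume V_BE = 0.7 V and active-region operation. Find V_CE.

V_CE ≈ 9 V

Thevenize the base divider: V_Th = V_CC·R_2/(R_1+R_2) = 21×33/133 = 5.21 V, R_Th = R_1‖R_2 = 24.8 kΩ.
Base-emitter loop: V_Th = I_B·R_Th + V_BE + (β+1)I_B·R_E, so I_B = (5.21 − 0.7) / (24.8 + 76×1.8) = 0.0279 mA.
I_C = β·I_B = 75×0.0279 = 2.09 mA, and I_E = (β+1)I_B = 2.12 mA.
V_CE = V_CC − I_C·R_C − I_E·R_E = 21 − 2.09×3.9 − 2.12×1.8 = 9.02 V.
V_CE = 9.02 V > 0.2 V confirms active-region operation.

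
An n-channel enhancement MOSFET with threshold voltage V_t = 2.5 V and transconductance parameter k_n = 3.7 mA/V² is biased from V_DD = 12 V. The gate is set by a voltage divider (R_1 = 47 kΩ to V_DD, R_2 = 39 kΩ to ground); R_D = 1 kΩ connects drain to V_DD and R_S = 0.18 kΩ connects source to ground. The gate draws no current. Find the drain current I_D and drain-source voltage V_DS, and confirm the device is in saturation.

V_G = V_DD·R_2/(R_1+R_2) = 12×39/86 = 5.44 V.
Assume saturation: I_D = (k_n/2)(V_GS − V_t)² with V_GS = V_G − I_D·R_S = 5.44 − 0.18·I_D.
Substituting gives 0.0599·I_D² − 2.96·I_D + 16 = 0, with roots I_D = 6.19 or 43.2 mA.
The root I_D = 43.2 mA gives V_GS = -2.33 V ≤ V_t, so take I_D = 6.19 mA.
Then V_GS = 4.33 V and V_DS = V_DD − I_D(R_D+R_S) = 12 − 6.19×1.18 = 4.7 V.
Saturation requires V_DS ≥ V_GS − V_t = 1.83 V; 4.7 ≥ 1.83 ✓.

I_D ≈ 6.2 mA, V_DS ≈ 4.7 V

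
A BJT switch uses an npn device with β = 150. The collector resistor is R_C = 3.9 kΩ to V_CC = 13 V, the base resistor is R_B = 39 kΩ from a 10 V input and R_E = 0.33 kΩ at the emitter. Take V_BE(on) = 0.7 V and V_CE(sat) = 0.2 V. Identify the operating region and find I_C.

saturation; I_C ≈ 3 mA

Assume active: I_B = (10 − 0.7)/(39 + 151×0.33) = 0.105 mA, I_C = β·I_B = 15.7 mA.
Then V_CE = 13 − 15.7×3.9 − 15.8×0.33 = -53.5 V < 0.2 V — the active assumption fails.
Re-solve with V_CE = 0.2 V. KCL at the emitter: V_E/R_E = (V_BB−0.7−V_E)/R_B + (V_CC−0.2−V_E)/R_C, giving V_E = 1.06 V.
I_C = (V_CC − 0.2 − V_E)/R_C = (12.8 − 1.06)/3.9 = 3.01 mA.
Check: I_B = (9.3 − 1.06)/39 = 0.211 mA, and β·I_B = 31.7 mA > I_C, confirming saturation.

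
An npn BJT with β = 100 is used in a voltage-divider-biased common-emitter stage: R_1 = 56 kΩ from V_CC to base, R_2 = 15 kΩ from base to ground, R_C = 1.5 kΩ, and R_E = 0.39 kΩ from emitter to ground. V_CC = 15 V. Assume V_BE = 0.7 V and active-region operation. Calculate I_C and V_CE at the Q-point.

I_C ≈ 4.8 mA, V_CE ≈ 5.9 V

Thevenize the base divider: V_Th = V_CC·R_2/(R_1+R_2) = 15×15/71 = 3.17 V, R_Th = R_1‖R_2 = 11.8 kΩ.
Base-emitter loop: V_Th = I_B·R_Th + V_BE + (β+1)I_B·R_E, so I_B = (3.17 − 0.7) / (11.8 + 101×0.39) = 0.0482 mA.
I_C = β·I_B = 100×0.0482 = 4.82 mA, and I_E = (β+1)I_B = 4.87 mA.
V_CE = V_CC − I_C·R_C − I_E·R_E = 15 − 4.82×1.5 − 4.87×0.39 = 5.87 V.
V_CE = 5.87 V > 0.2 V confirms active-region operation.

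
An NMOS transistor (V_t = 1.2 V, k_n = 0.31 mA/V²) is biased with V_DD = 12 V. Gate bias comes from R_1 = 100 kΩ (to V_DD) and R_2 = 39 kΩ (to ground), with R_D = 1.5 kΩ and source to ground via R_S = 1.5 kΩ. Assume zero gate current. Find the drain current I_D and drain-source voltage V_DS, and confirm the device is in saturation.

V_G = V_DD·R_2/(R_1+R_2) = 12×39/139 = 3.37 V.
Assume saturation: I_D = (k_n/2)(V_GS − V_t)² with V_GS = V_G − I_D·R_S = 3.37 − 1.5·I_D.
Substituting gives 0.349·I_D² − 2.01·I_D + 0.728 = 0, with roots I_D = 0.389 or 5.37 mA.
The root I_D = 5.37 mA gives V_GS = -4.68 V ≤ V_t, so take I_D = 0.389 mA.
Then V_GS = 2.78 V and V_DS = V_DD − I_D(R_D+R_S) = 12 − 0.389×3 = 10.8 V.
Saturation requires V_DS ≥ V_GS − V_t = 1.58 V; 10.8 ≥ 1.58 ✓.

I_D ≈ 0.39 mA, V_DS ≈ 11 V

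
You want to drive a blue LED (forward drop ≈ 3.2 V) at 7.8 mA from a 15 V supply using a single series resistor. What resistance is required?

The resistor drops V_S − V_D = 15 − 3.2 = 11.8 V at 7.8 mA.
R = 11.8 V / 7.8 mA = 1.51 kΩ.

R ≈ 1.5 kΩ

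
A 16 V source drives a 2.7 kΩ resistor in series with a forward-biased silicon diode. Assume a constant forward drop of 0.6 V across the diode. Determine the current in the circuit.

KVL around the loop: 16 = V_D + I·R = 0.6 + I × 2.7 kΩ.
So I = (16 − 0.6) / 2.7 kΩ = 15.4 / 2.7 = 5.7 mA.

I ≈ 5.7 mA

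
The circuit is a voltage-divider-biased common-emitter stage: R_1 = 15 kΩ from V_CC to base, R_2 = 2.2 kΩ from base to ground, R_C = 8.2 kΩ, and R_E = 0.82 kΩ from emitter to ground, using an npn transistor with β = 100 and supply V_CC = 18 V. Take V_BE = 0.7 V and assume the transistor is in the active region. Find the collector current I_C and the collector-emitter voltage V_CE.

I_C ≈ 1.9 mA, V_CE ≈ 0.93 V

Thevenize the base divider: V_Th = V_CC·R_2/(R_1+R_2) = 18×2.2/17.2 = 2.3 V, R_Th = R_1‖R_2 = 1.92 kΩ.
Base-emitter loop: V_Th = I_B·R_Th + V_BE + (β+1)I_B·R_E, so I_B = (2.3 − 0.7) / (1.92 + 101×0.82) = 0.0189 mA.
I_C = β·I_B = 100×0.0189 = 1.89 mA, and I_E = (β+1)I_B = 1.91 mA.
V_CE = V_CC − I_C·R_C − I_E·R_E = 18 − 1.89×8.2 − 1.91×0.82 = 0.929 V.
V_CE = 0.929 V > 0.2 V confirms active-region operation.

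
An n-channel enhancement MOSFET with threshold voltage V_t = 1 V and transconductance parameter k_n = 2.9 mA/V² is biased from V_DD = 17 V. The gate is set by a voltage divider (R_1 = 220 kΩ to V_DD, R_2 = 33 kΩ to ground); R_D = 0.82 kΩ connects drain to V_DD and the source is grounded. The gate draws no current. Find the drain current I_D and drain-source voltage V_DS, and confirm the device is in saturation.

I_D ≈ 2.1 mA, V_DS ≈ 15 V

V_G = V_DD·R_2/(R_1+R_2) = 17×33/253 = 2.22 V. With the source grounded, V_GS = V_G = 2.22 V.
Assume saturation: I_D = (k_n/2)(V_GS − V_t)² = (2.9/2)×(2.22 − 1)² = 1.45×1.22² = 2.15 mA.
V_DS = V_DD − I_D·R_D = 17 − 2.15×0.82 = 15.2 V.
Saturation requires V_DS ≥ V_GS − V_t = 1.22 V; 15.2 ≥ 1.22 ✓.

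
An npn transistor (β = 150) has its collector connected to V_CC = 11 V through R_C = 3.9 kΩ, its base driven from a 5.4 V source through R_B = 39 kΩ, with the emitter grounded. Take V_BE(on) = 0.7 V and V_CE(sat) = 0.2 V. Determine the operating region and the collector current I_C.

saturation; I_C ≈ 2.8 mA

Assume active: I_B = (5.4 − 0.7)/39 = 0.121 mA, giving I_C = β·I_B = 18.1 mA.
But then V_CE = 11 − 18.1×3.9 = -59.5 V < V_CE(sat) = 0.2 V — impossible in the active region.
So the transistor is saturated. With V_CE = 0.2 V, I_C = (V_CC − 0.2)/R_C = 10.8/3.9 = 2.77 mA.
Check: β·I_B = 18.1 mA > I_C = 2.77 mA, confirming saturation.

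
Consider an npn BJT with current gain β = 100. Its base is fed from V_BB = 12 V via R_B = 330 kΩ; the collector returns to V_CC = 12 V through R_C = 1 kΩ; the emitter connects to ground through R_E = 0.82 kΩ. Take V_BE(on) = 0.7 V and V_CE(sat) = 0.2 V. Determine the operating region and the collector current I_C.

Assume active. Base-emitter loop: I_B = (V_BB − V_BE)/(R_B + (β+1)R_E) = (12 − 0.7)/(330 + 101×0.82) = 0.0274 mA.
I_C = β·I_B = 100×0.0274 = 2.74 mA.
V_CE = V_CC − I_C·R_C − I_E·R_E = 12 − 2.74×1 − 2.76×0.82 = 7 V > V_CE(sat), so the active-region assumption holds.

active; I_C ≈ 2.7 mA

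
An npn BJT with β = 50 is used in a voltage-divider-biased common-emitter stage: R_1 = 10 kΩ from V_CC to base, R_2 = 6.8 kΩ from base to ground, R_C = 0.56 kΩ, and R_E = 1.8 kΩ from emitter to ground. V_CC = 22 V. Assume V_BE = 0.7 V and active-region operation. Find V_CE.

V_CE ≈ 12 V

Thevenize the base divider: V_Th = V_CC·R_2/(R_1+R_2) = 22×6.8/16.8 = 8.9 V, R_Th = R_1‖R_2 = 4.05 kΩ.
Base-emitter loop: V_Th = I_B·R_Th + V_BE + (β+1)I_B·R_E, so I_B = (8.9 − 0.7) / (4.05 + 51×1.8) = 0.0856 mA.
I_C = β·I_B = 50×0.0856 = 4.28 mA, and I_E = (β+1)I_B = 4.37 mA.
V_CE = V_CC − I_C·R_C − I_E·R_E = 22 − 4.28×0.56 − 4.37×1.8 = 11.7 V.
V_CE = 11.7 V > 0.2 V confirms active-region operation.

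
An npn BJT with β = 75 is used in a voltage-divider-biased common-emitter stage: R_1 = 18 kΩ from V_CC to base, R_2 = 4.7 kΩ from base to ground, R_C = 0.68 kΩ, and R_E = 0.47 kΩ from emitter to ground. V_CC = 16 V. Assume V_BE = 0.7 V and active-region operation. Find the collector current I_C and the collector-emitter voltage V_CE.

I_C ≈ 5 mA, V_CE ≈ 10 V

Thevenize the base divider: V_Th = V_CC·R_2/(R_1+R_2) = 16×4.7/22.7 = 3.31 V, R_Th = R_1‖R_2 = 3.73 kΩ.
Base-emitter loop: V_Th = I_B·R_Th + V_BE + (β+1)I_B·R_E, so I_B = (3.31 − 0.7) / (3.73 + 76×0.47) = 0.0662 mA.
I_C = β·I_B = 75×0.0662 = 4.97 mA, and I_E = (β+1)I_B = 5.03 mA.
V_CE = V_CC − I_C·R_C − I_E·R_E = 16 − 4.97×0.68 − 5.03×0.47 = 10.3 V.
V_CE = 10.3 V > 0.2 V confirms active-region operation.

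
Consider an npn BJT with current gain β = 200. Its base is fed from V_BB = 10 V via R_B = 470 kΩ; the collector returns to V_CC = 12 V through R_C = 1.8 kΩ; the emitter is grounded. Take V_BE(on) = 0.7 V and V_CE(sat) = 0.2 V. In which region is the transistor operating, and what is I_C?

active; I_C ≈ 4 mA

Assume active. Base-emitter loop: I_B = (V_BB − V_BE)/R_B = (10 − 0.7)/470 = 0.0198 mA.
I_C = β·I_B = 200×0.0198 = 3.96 mA.
V_CE = V_CC − I_C·R_C = 12 − 3.96×1.8 = 4.88 V > V_CE(sat), so the active-region assumption holds.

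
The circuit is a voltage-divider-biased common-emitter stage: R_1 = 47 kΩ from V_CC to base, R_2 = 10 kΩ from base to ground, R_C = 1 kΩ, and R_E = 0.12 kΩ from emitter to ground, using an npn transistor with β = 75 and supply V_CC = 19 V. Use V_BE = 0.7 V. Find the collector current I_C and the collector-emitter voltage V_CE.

I_C ≈ 11 mA, V_CE ≈ 6.2 V

Thevenize the base divider: V_Th = V_CC·R_2/(R_1+R_2) = 19×10/57 = 3.33 V, R_Th = R_1‖R_2 = 8.25 kΩ.
Base-emitter loop: V_Th = I_B·R_Th + V_BE + (β+1)I_B·R_E, so I_B = (3.33 − 0.7) / (8.25 + 76×0.12) = 0.152 mA.
I_C = β·I_B = 75×0.152 = 11.4 mA, and I_E = (β+1)I_B = 11.5 mA.
V_CE = V_CC − I_C·R_C − I_E·R_E = 19 − 11.4×1 − 11.5×0.12 = 6.24 V.
V_CE = 6.24 V > 0.2 V confirms active-region operation.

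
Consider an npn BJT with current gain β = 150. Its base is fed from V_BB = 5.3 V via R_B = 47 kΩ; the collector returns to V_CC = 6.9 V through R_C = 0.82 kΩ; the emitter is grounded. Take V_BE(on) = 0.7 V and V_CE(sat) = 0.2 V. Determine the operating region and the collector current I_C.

Assume active: I_B = (5.3 − 0.7)/47 = 0.0979 mA, giving I_C = β·I_B = 14.7 mA.
But then V_CE = 6.9 − 14.7×0.82 = -5.14 V < V_CE(sat) = 0.2 V — impossible in the active region.
So the transistor is saturated. With V_CE = 0.2 V, I_C = (V_CC − 0.2)/R_C = 6.7/0.82 = 8.17 mA.
Check: β·I_B = 14.7 mA > I_C = 8.17 mA, confirming saturation.

saturation; I_C ≈ 8.2 mA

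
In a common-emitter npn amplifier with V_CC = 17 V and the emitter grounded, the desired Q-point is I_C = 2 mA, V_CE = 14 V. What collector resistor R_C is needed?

R_C ≈ 1.5 kΩ

Collector loop: V_CC = I_C·R_C + V_CE.
R_C = (V_CC − V_CE)/I_C = (17 − 14)/2 = 1.5 kΩ.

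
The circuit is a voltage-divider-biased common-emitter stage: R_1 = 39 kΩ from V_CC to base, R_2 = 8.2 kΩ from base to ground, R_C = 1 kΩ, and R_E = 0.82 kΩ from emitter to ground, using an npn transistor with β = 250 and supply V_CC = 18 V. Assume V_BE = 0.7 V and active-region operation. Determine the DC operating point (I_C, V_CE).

I_C ≈ 2.9 mA, V_CE ≈ 13 V

Thevenize the base divider: V_Th = V_CC·R_2/(R_1+R_2) = 18×8.2/47.2 = 3.13 V, R_Th = R_1‖R_2 = 6.78 kΩ.
Base-emitter loop: V_Th = I_B·R_Th + V_BE + (β+1)I_B·R_E, so I_B = (3.13 − 0.7) / (6.78 + 251×0.82) = 0.0114 mA.
I_C = β·I_B = 250×0.0114 = 2.85 mA, and I_E = (β+1)I_B = 2.87 mA.
V_CE = V_CC − I_C·R_C − I_E·R_E = 18 − 2.85×1 − 2.87×0.82 = 12.8 V.
V_CE = 12.8 V > 0.2 V confirms active-region operation.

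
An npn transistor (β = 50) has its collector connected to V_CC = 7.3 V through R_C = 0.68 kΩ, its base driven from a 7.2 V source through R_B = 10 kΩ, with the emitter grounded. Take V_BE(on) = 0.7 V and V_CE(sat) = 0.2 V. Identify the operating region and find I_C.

Assume active: I_B = (7.2 − 0.7)/10 = 0.65 mA, giving I_C = β·I_B = 32.5 mA.
But then V_CE = 7.3 − 32.5×0.68 = -14.8 V < V_CE(sat) = 0.2 V — impossible in the active region.
So the transistor is saturated. With V_CE = 0.2 V, I_C = (V_CC − 0.2)/R_C = 7.1/0.68 = 10.4 mA.
Check: β·I_B = 32.5 mA > I_C = 10.4 mA, confirming saturation.

saturation; I_C ≈ 10 mA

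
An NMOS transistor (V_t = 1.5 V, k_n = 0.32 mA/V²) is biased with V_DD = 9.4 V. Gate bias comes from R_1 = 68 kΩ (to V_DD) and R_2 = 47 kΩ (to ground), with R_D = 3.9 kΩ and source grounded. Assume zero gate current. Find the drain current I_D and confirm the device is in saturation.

I_D ≈ 0.88 mA

V_G = V_DD·R_2/(R_1+R_2) = 9.4×47/115 = 3.84 V. With the source grounded, V_GS = V_G = 3.84 V.
Assume saturation: I_D = (k_n/2)(V_GS − V_t)² = (0.32/2)×(3.84 − 1.5)² = 0.16×2.34² = 0.877 mA.
V_DS = V_DD − I_D·R_D = 9.4 − 0.877×3.9 = 5.98 V.
Saturation requires V_DS ≥ V_GS − V_t = 2.34 V; 5.98 ≥ 2.34 ✓.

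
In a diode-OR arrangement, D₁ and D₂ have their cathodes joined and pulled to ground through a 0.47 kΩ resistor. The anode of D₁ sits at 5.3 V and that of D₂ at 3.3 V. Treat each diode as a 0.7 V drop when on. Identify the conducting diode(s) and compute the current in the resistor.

Assume both conduct. Then node N would need to be at both 5.3−0.7 = 4.6 V and 3.3−0.7 = 2.6 V, which is impossible.
Assume only D₁ conducts: V_N = 5.3 − 0.7 = 4.6 V, so I_R = 4.6/0.47 = 9.79 mA.
Check D₂: its anode-to-cathode voltage is 3.3 − 4.6 = -1.3 V < 0.7 V, so it is off. The assumption is consistent.

Only D₁ conducts; I_R ≈ 9.8 mA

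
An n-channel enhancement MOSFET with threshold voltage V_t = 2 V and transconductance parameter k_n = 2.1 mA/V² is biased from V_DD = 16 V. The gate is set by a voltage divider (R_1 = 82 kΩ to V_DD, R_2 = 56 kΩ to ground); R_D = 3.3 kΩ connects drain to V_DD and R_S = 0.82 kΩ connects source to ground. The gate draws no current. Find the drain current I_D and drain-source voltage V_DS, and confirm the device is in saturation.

V_G = V_DD·R_2/(R_1+R_2) = 16×56/138 = 6.49 V.
Assume saturation: I_D = (k_n/2)(V_GS − V_t)² with V_GS = V_G − I_D·R_S = 6.49 − 0.82·I_D.
Substituting gives 0.706·I_D² − 8.74·I_D + 21.2 = 0, with roots I_D = 3.31 or 9.06 mA.
The root I_D = 9.06 mA gives V_GS = -0.938 V ≤ V_t, so take I_D = 3.31 mA.
Then V_GS = 3.78 V and V_DS = V_DD − I_D(R_D+R_S) = 16 − 3.31×4.12 = 2.35 V.
Saturation requires V_DS ≥ V_GS − V_t = 1.78 V; 2.35 ≥ 1.78 ✓.

I_D ≈ 3.3 mA, V_DS ≈ 2.4 V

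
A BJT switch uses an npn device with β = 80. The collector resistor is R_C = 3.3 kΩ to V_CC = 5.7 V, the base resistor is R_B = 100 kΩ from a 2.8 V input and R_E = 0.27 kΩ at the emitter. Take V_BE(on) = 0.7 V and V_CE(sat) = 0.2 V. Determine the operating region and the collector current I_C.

active; I_C ≈ 1.4 mA

Assume active. Base-emitter loop: I_B = (V_BB − V_BE)/(R_B + (β+1)R_E) = (2.8 − 0.7)/(100 + 81×0.27) = 0.0172 mA.
I_C = β·I_B = 80×0.0172 = 1.38 mA.
V_CE = V_CC − I_C·R_C − I_E·R_E = 5.7 − 1.38×3.3 − 1.4×0.27 = 0.774 V > V_CE(sat), so the active-region assumption holds.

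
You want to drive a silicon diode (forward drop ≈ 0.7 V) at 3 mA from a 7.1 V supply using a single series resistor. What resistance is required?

R ≈ 2.1 kΩ

The resistor drops V_S − V_D = 7.1 − 0.7 = 6.4 V at 3 mA.
R = 6.4 V / 3 mA = 2.13 kΩ.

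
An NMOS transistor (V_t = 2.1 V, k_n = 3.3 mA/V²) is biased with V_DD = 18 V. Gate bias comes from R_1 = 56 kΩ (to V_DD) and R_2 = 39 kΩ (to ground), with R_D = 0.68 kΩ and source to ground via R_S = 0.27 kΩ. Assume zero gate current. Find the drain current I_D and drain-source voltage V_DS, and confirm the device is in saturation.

V_G = V_DD·R_2/(R_1+R_2) = 18×39/95 = 7.39 V.
Assume saturation: I_D = (k_n/2)(V_GS − V_t)² with V_GS = V_G − I_D·R_S = 7.39 − 0.27·I_D.
Substituting gives 0.12·I_D² − 5.71·I_D + 46.2 = 0, with roots I_D = 10.3 or 37.2 mA.
The root I_D = 37.2 mA gives V_GS = -2.65 V ≤ V_t, so take I_D = 10.3 mA.
Then V_GS = 4.6 V and V_DS = V_DD − I_D(R_D+R_S) = 18 − 10.3×0.95 = 8.19 V.
Saturation requires V_DS ≥ V_GS − V_t = 2.5 V; 8.19 ≥ 2.5 ✓.

I_D ≈ 10 mA, V_DS ≈ 8.2 V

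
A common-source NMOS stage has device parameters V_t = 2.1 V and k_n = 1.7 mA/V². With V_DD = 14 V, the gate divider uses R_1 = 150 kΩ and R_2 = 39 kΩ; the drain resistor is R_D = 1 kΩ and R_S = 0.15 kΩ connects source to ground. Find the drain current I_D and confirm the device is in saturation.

V_G = V_DD·R_2/(R_1+R_2) = 14×39/189 = 2.89 V.
Assume saturation: I_D = (k_n/2)(V_GS − V_t)² with V_GS = V_G − I_D·R_S = 2.89 − 0.15·I_D.
Substituting gives 0.0191·I_D² − 1.2·I_D + 0.529 = 0, with roots I_D = 0.444 or 62.4 mA.
The root I_D = 62.4 mA gives V_GS = -6.47 V ≤ V_t, so take I_D = 0.444 mA.
Then V_GS = 2.82 V and V_DS = V_DD − I_D(R_D+R_S) = 14 − 0.444×1.15 = 13.5 V.
Saturation requires V_DS ≥ V_GS − V_t = 0.722 V; 13.5 ≥ 0.722 ✓.

I_D ≈ 0.44 mA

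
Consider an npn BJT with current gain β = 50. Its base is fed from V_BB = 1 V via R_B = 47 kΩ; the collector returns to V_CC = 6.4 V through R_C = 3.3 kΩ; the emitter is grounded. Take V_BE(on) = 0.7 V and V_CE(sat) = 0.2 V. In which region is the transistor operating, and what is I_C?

Assume active. Base-emitter loop: I_B = (V_BB − V_BE)/R_B = (1 − 0.7)/47 = 0.00638 mA.
I_C = β·I_B = 50×0.00638 = 0.319 mA.
V_CE = V_CC − I_C·R_C = 6.4 − 0.319×3.3 = 5.35 V > V_CE(sat), so the active-region assumption holds.

active; I_C ≈ 0.32 mA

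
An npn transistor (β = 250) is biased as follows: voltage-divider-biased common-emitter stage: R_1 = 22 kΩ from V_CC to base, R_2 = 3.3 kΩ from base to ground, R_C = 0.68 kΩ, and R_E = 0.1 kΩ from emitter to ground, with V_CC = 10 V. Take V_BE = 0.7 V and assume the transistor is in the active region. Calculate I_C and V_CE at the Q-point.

I_C ≈ 5.4 mA, V_CE ≈ 5.8 V

Thevenize the base divider: V_Th = V_CC·R_2/(R_1+R_2) = 10×3.3/25.3 = 1.3 V, R_Th = R_1‖R_2 = 2.87 kΩ.
Base-emitter loop: V_Th = I_B·R_Th + V_BE + (β+1)I_B·R_E, so I_B = (1.3 − 0.7) / (2.87 + 251×0.1) = 0.0216 mA.
I_C = β·I_B = 250×0.0216 = 5.4 mA, and I_E = (β+1)I_B = 5.42 mA.
V_CE = V_CC − I_C·R_C − I_E·R_E = 10 − 5.4×0.68 − 5.42×0.1 = 5.78 V.
V_CE = 5.78 V > 0.2 V confirms active-region operation.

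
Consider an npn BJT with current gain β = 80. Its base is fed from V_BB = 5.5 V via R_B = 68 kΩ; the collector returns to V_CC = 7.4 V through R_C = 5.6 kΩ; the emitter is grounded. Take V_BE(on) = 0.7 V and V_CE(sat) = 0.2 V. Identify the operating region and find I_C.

saturation; I_C ≈ 1.3 mA

Assume active: I_B = (5.5 − 0.7)/68 = 0.0706 mA, giving I_C = β·I_B = 5.65 mA.
But then V_CE = 7.4 − 5.65×5.6 = -24.2 V < V_CE(sat) = 0.2 V — impossible in the active region.
So the transistor is saturated. With V_CE = 0.2 V, I_C = (V_CC − 0.2)/R_C = 7.2/5.6 = 1.29 mA.
Check: β·I_B = 5.65 mA > I_C = 1.29 mA, confirming saturation.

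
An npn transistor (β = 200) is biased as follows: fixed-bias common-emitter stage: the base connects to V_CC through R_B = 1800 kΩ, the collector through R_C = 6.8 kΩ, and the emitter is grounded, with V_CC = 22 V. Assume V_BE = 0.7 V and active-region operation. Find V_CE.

Base loop: V_CC = I_B·R_B + V_BE, so I_B = (22 − 0.7)/1800 kΩ = 0.0118 mA.
In the active region I_C = β·I_B = 200 × 0.0118 = 2.37 mA.
Collector loop: V_CE = V_CC − I_C·R_C = 22 − 2.37×6.8 = 5.91 V.
Since V_CE = 5.91 V > V_CE(sat) ≈ 0.2 V, the transistor is in the active region as assumed.

V_CE ≈ 5.9 V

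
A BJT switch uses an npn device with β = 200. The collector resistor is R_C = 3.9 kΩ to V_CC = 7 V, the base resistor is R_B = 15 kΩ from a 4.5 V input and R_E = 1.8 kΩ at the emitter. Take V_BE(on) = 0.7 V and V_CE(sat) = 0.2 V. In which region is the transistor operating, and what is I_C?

Assume active: I_B = (4.5 − 0.7)/(15 + 201×1.8) = 0.0101 mA, I_C = β·I_B = 2.02 mA.
Then V_CE = 7 − 2.02×3.9 − 2.03×1.8 = -4.51 V < 0.2 V — the active assumption fails.
Re-solve with V_CE = 0.2 V. KCL at the emitter: V_E/R_E = (V_BB−0.7−V_E)/R_B + (V_CC−0.2−V_E)/R_C, giving V_E = 2.27 V.
I_C = (V_CC − 0.2 − V_E)/R_C = (6.8 − 2.27)/3.9 = 1.16 mA.
Check: I_B = (3.8 − 2.27)/15 = 0.102 mA, and β·I_B = 20.4 mA > I_C, confirming saturation.

saturation; I_C ≈ 1.2 mA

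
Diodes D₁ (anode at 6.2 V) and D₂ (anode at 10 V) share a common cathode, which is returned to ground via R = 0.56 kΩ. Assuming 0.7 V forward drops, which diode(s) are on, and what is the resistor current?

Only D₂ conducts; I_R ≈ 17 mA

Assume both conduct. Then node N would need to be at both 6.2−0.7 = 5.5 V and 10−0.7 = 9.3 V, which is impossible.
Assume only D₂ conducts: V_N = 10 − 0.7 = 9.3 V, so I_R = 9.3/0.56 = 16.6 mA.
Check D₁: its anode-to-cathode voltage is 6.2 − 9.3 = -3.1 V < 0.7 V, so it is off. The assumption is consistent.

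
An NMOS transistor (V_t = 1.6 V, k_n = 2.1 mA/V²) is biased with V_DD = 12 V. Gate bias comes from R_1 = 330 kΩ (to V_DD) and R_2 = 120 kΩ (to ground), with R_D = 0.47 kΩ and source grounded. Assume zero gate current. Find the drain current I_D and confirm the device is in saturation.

I_D ≈ 2.7 mA

V_G = V_DD·R_2/(R_1+R_2) = 12×120/450 = 3.2 V. With the source grounded, V_GS = V_G = 3.2 V.
Assume saturation: I_D = (k_n/2)(V_GS − V_t)² = (2.1/2)×(3.2 − 1.6)² = 1.05×1.6² = 2.69 mA.
V_DS = V_DD − I_D·R_D = 12 − 2.69×0.47 = 10.7 V.
Saturation requires V_DS ≥ V_GS − V_t = 1.6 V; 10.7 ≥ 1.6 ✓.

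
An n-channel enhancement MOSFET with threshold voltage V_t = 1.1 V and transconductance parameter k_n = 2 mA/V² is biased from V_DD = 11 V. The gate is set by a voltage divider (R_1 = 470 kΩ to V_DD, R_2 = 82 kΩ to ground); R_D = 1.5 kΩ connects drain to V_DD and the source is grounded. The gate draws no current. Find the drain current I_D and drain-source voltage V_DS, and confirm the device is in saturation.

I_D ≈ 0.29 mA, V_DS ≈ 11 V

V_G = V_DD·R_2/(R_1+R_2) = 11×82/552 = 1.63 V. With the source grounded, V_GS = V_G = 1.63 V.
Assume saturation: I_D = (k_n/2)(V_GS − V_t)² = (2/2)×(1.63 − 1.1)² = 1×0.534² = 0.285 mA.
V_DS = V_DD − I_D·R_D = 11 − 0.285×1.5 = 10.6 V.
Saturation requires V_DS ≥ V_GS − V_t = 0.534 V; 10.6 ≥ 0.534 ✓.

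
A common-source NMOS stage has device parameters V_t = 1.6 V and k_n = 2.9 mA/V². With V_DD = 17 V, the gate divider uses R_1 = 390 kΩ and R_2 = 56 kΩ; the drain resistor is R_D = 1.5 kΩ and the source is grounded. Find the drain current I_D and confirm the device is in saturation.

V_G = V_DD·R_2/(R_1+R_2) = 17×56/446 = 2.13 V. With the source grounded, V_GS = V_G = 2.13 V.
Assume saturation: I_D = (k_n/2)(V_GS − V_t)² = (2.9/2)×(2.13 − 1.6)² = 1.45×0.535² = 0.414 mA.
V_DS = V_DD − I_D·R_D = 17 − 0.414×1.5 = 16.4 V.
Saturation requires V_DS ≥ V_GS − V_t = 0.535 V; 16.4 ≥ 0.535 ✓.

I_D ≈ 0.41 mA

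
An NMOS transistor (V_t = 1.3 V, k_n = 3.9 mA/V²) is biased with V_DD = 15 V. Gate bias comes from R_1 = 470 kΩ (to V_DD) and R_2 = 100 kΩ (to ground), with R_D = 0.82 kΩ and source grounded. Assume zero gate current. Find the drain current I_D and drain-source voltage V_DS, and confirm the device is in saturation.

I_D ≈ 3.5 mA, V_DS ≈ 12 V

V_G = V_DD·R_2/(R_1+R_2) = 15×100/570 = 2.63 V. With the source grounded, V_GS = V_G = 2.63 V.
Assume saturation: I_D = (k_n/2)(V_GS − V_t)² = (3.9/2)×(2.63 − 1.3)² = 1.95×1.33² = 3.46 mA.
V_DS = V_DD − I_D·R_D = 15 − 3.46×0.82 = 12.2 V.
Saturation requires V_DS ≥ V_GS − V_t = 1.33 V; 12.2 ≥ 1.33 ✓.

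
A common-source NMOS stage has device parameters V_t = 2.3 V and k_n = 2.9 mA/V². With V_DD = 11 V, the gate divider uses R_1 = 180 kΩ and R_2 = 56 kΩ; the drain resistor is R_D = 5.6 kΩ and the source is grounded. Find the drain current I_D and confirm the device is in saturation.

V_G = V_DD·R_2/(R_1+R_2) = 11×56/236 = 2.61 V. With the source grounded, V_GS = V_G = 2.61 V.
Assume saturation: I_D = (k_n/2)(V_GS − V_t)² = (2.9/2)×(2.61 − 2.3)² = 1.45×0.31² = 0.139 mA.
V_DS = V_DD − I_D·R_D = 11 − 0.139×5.6 = 10.2 V.
Saturation requires V_DS ≥ V_GS − V_t = 0.31 V; 10.2 ≥ 0.31 ✓.

I_D ≈ 0.14 mA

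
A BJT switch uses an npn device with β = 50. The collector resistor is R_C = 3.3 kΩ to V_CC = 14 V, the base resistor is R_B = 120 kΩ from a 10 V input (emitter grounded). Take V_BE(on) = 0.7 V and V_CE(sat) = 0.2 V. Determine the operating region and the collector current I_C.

Assume active. Base-emitter loop: I_B = (V_BB − V_BE)/R_B = (10 − 0.7)/120 = 0.0775 mA.
I_C = β·I_B = 50×0.0775 = 3.88 mA.
V_CE = V_CC − I_C·R_C = 14 − 3.88×3.3 = 1.21 V > V_CE(sat), so the active-region assumption holds.

active; I_C ≈ 3.9 mA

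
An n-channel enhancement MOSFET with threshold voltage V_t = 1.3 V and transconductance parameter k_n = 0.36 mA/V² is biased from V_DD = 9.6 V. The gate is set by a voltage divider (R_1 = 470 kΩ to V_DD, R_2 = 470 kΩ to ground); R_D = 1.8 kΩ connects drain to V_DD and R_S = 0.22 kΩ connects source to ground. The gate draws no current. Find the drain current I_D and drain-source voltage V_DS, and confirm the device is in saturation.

I_D ≈ 1.7 mA, V_DS ≈ 6.1 V

V_G = V_DD·R_2/(R_1+R_2) = 9.6×470/940 = 4.8 V.
Assume saturation: I_D = (k_n/2)(V_GS − V_t)² with V_GS = V_G − I_D·R_S = 4.8 − 0.22·I_D.
Substituting gives 0.00871·I_D² − 1.28·I_D + 2.21 = 0, with roots I_D = 1.75 or 145 mA.
The root I_D = 145 mA gives V_GS = -27.1 V ≤ V_t, so take I_D = 1.75 mA.
Then V_GS = 4.42 V and V_DS = V_DD − I_D(R_D+R_S) = 9.6 − 1.75×2.02 = 6.07 V.
Saturation requires V_DS ≥ V_GS − V_t = 3.12 V; 6.07 ≥ 3.12 ✓.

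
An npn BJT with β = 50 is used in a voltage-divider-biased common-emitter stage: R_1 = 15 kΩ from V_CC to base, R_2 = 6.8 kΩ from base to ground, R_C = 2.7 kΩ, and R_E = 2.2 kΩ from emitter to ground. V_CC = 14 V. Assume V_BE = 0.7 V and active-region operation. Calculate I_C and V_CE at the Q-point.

Thevenize the base divider: V_Th = V_CC·R_2/(R_1+R_2) = 14×6.8/21.8 = 4.37 V, R_Th = R_1‖R_2 = 4.68 kΩ.
Base-emitter loop: V_Th = I_B·R_Th + V_BE + (β+1)I_B·R_E, so I_B = (4.37 − 0.7) / (4.68 + 51×2.2) = 0.0314 mA.
I_C = β·I_B = 50×0.0314 = 1.57 mA, and I_E = (β+1)I_B = 1.6 mA.
V_CE = V_CC − I_C·R_C − I_E·R_E = 14 − 1.57×2.7 − 1.6×2.2 = 6.24 V.
V_CE = 6.24 V > 0.2 V confirms active-region operation.

I_C ≈ 1.6 mA, V_CE ≈ 6.2 V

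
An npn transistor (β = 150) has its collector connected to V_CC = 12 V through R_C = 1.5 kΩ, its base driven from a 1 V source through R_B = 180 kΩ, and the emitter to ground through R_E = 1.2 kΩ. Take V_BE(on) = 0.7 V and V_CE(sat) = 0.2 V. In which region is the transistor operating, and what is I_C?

active; I_C ≈ 0.12 mA

Assume active. Base-emitter loop: I_B = (V_BB − V_BE)/(R_B + (β+1)R_E) = (1 − 0.7)/(180 + 151×1.2) = 0.000831 mA.
I_C = β·I_B = 150×0.000831 = 0.125 mA.
V_CE = V_CC − I_C·R_C − I_E·R_E = 12 − 0.125×1.5 − 0.125×1.2 = 11.7 V > V_CE(sat), so the active-region assumption holds.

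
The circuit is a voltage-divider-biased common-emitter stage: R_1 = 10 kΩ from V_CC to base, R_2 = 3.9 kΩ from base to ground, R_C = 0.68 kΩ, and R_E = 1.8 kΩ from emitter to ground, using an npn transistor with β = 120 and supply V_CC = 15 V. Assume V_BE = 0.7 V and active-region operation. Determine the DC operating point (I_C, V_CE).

Thevenize the base divider: V_Th = V_CC·R_2/(R_1+R_2) = 15×3.9/13.9 = 4.21 V, R_Th = R_1‖R_2 = 2.81 kΩ.
Base-emitter loop: V_Th = I_B·R_Th + V_BE + (β+1)I_B·R_E, so I_B = (4.21 − 0.7) / (2.81 + 121×1.8) = 0.0159 mA.
I_C = β·I_B = 120×0.0159 = 1.91 mA, and I_E = (β+1)I_B = 1.92 mA.
V_CE = V_CC − I_C·R_C − I_E·R_E = 15 − 1.91×0.68 − 1.92×1.8 = 10.2 V.
V_CE = 10.2 V > 0.2 V confirms active-region operation.

I_C ≈ 1.9 mA, V_CE ≈ 10 V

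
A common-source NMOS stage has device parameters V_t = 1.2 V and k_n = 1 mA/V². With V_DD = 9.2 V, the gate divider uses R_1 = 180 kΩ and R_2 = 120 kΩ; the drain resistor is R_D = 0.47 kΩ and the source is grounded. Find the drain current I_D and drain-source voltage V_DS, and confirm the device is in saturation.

I_D ≈ 3.1 mA, V_DS ≈ 7.8 V

V_G = V_DD·R_2/(R_1+R_2) = 9.2×120/300 = 3.68 V. With the source grounded, V_GS = V_G = 3.68 V.
Assume saturation: I_D = (k_n/2)(V_GS − V_t)² = (1/2)×(3.68 − 1.2)² = 0.5×2.48² = 3.08 mA.
V_DS = V_DD − I_D·R_D = 9.2 − 3.08×0.47 = 7.75 V.
Saturation requires V_DS ≥ V_GS − V_t = 2.48 V; 7.75 ≥ 2.48 ✓.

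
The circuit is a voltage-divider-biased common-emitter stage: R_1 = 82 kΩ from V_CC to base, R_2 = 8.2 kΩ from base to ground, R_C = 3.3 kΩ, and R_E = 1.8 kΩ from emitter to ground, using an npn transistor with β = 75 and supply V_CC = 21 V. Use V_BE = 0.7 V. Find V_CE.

V_CE ≈ 18 V

Thevenize the base divider: V_Th = V_CC·R_2/(R_1+R_2) = 21×8.2/90.2 = 1.91 V, R_Th = R_1‖R_2 = 7.45 kΩ.
Base-emitter loop: V_Th = I_B·R_Th + V_BE + (β+1)I_B·R_E, so I_B = (1.91 − 0.7) / (7.45 + 76×1.8) = 0.00838 mA.
I_C = β·I_B = 75×0.00838 = 0.629 mA, and I_E = (β+1)I_B = 0.637 mA.
V_CE = V_CC − I_C·R_C − I_E·R_E = 21 − 0.629×3.3 − 0.637×1.8 = 17.8 V.
V_CE = 17.8 V > 0.2 V confirms active-region operation.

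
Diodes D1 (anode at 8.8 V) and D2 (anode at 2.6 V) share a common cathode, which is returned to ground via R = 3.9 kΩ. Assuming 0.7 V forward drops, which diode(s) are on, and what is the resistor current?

Assume both conduct. Then node N would need to be at both 8.8−0.7 = 8.1 V and 2.6−0.7 = 1.9 V, which is impossible.
Assume only D1 conducts: V_N = 8.8 − 0.7 = 8.1 V, so I_R = 8.1/3.9 = 2.08 mA.
Check D2: its anode-to-cathode voltage is 2.6 − 8.1 = -5.5 V < 0.7 V, so it is off. The assumption is consistent.

Only D1 conducts; I_R ≈ 2.1 mA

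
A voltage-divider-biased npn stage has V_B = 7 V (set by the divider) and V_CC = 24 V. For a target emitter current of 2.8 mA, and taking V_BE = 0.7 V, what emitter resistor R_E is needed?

V_E = V_B − V_BE = 7 − 0.7 = 6.3 V.
R_E = V_E / I_E = 6.3 / 2.8 = 2.25 kΩ.

R_E ≈ 2.2 kΩ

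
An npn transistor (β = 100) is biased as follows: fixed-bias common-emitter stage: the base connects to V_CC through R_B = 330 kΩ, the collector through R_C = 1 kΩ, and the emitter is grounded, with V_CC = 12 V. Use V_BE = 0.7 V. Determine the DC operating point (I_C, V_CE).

I_C ≈ 3.4 mA, V_CE ≈ 8.6 V

Base loop: V_CC = I_B·R_B + V_BE, so I_B = (12 − 0.7)/330 kΩ = 0.0342 mA.
In the active region I_C = β·I_B = 100 × 0.0342 = 3.42 mA.
Collector loop: V_CE = V_CC − I_C·R_C = 12 − 3.42×1 = 8.58 V.
Since V_CE = 8.58 V > V_CE(sat) ≈ 0.2 V, the transistor is in the active region as assumed.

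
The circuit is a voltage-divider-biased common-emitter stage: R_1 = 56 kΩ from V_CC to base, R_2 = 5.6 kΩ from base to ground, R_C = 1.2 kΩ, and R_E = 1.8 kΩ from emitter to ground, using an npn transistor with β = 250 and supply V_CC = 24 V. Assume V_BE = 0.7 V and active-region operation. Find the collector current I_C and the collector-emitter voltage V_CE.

I_C ≈ 0.81 mA, V_CE ≈ 22 V

Thevenize the base divider: V_Th = V_CC·R_2/(R_1+R_2) = 24×5.6/61.6 = 2.18 V, R_Th = R_1‖R_2 = 5.09 kΩ.
Base-emitter loop: V_Th = I_B·R_Th + V_BE + (β+1)I_B·R_E, so I_B = (2.18 − 0.7) / (5.09 + 251×1.8) = 0.00324 mA.
I_C = β·I_B = 250×0.00324 = 0.811 mA, and I_E = (β+1)I_B = 0.814 mA.
V_CE = V_CC − I_C·R_C − I_E·R_E = 24 − 0.811×1.2 − 0.814×1.8 = 21.6 V.
V_CE = 21.6 V > 0.2 V confirms active-region operation.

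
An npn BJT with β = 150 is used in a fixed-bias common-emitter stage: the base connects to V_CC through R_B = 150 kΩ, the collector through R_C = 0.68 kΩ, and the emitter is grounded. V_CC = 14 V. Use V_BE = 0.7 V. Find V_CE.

Base loop: V_CC = I_B·R_B + V_BE, so I_B = (14 − 0.7)/150 kΩ = 0.0887 mA.
In the active region I_C = β·I_B = 150 × 0.0887 = 13.3 mA.
Collector loop: V_CE = V_CC − I_C·R_C = 14 − 13.3×0.68 = 4.96 V.
Since V_CE = 4.96 V > V_CE(sat) ≈ 0.2 V, the transistor is in the active region as assumed.

V_CE ≈ 5 V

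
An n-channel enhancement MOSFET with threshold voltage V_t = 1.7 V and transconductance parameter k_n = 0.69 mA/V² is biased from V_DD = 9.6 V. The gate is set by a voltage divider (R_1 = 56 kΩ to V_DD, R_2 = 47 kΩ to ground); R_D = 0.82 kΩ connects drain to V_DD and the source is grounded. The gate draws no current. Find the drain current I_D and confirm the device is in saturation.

I_D ≈ 2.5 mA

V_G = V_DD·R_2/(R_1+R_2) = 9.6×47/103 = 4.38 V. With the source grounded, V_GS = V_G = 4.38 V.
Assume saturation: I_D = (k_n/2)(V_GS − V_t)² = (0.69/2)×(4.38 − 1.7)² = 0.345×2.68² = 2.48 mA.
V_DS = V_DD − I_D·R_D = 9.6 − 2.48×0.82 = 7.57 V.
Saturation requires V_DS ≥ V_GS − V_t = 2.68 V; 7.57 ≥ 2.68 ✓.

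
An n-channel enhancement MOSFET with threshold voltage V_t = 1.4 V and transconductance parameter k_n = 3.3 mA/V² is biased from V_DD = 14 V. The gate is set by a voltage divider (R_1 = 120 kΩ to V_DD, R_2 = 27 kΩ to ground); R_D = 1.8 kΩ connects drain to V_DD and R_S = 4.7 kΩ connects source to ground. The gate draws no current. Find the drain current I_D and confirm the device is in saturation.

V_G = V_DD·R_2/(R_1+R_2) = 14×27/147 = 2.57 V.
Assume saturation: I_D = (k_n/2)(V_GS − V_t)² with V_GS = V_G − I_D·R_S = 2.57 − 4.7·I_D.
Substituting gives 36.4·I_D² − 19.2·I_D + 2.26 = 0, with roots I_D = 0.179 or 0.347 mA.
The root I_D = 0.347 mA gives V_GS = 0.942 V ≤ V_t, so take I_D = 0.179 mA.
Then V_GS = 1.73 V and V_DS = V_DD − I_D(R_D+R_S) = 14 − 0.179×6.5 = 12.8 V.
Saturation requires V_DS ≥ V_GS − V_t = 0.329 V; 12.8 ≥ 0.329 ✓.

I_D ≈ 0.18 mA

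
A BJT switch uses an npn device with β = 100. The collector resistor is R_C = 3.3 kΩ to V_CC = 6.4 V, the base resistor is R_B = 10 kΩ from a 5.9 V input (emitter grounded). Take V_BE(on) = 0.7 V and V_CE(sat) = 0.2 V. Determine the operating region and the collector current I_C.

Assume active: I_B = (5.9 − 0.7)/10 = 0.52 mA, giving I_C = β·I_B = 52 mA.
But then V_CE = 6.4 − 52×3.3 = -165 V < V_CE(sat) = 0.2 V — impossible in the active region.
So the transistor is saturated. With V_CE = 0.2 V, I_C = (V_CC − 0.2)/R_C = 6.2/3.3 = 1.88 mA.
Check: β·I_B = 52 mA > I_C = 1.88 mA, confirming saturation.

saturation; I_C ≈ 1.9 mA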